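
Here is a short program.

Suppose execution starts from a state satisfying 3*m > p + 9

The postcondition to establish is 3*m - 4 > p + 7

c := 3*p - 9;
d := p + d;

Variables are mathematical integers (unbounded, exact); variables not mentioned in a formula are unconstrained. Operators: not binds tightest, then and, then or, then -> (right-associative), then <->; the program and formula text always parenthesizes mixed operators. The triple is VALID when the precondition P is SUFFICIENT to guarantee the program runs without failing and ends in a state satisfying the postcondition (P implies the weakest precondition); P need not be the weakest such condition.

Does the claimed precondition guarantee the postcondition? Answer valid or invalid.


Working backward. After the program, the postcondition 3*m - 4 > p + 7 must hold; in canonical form it is 3*m > p + 11.
Before d := p + d: 3*m > p + 11
Before c := 3*p - 9: 3*m > p + 11
The weakest precondition is 3*m > p + 11.
Check whether 3*m > p + 9 implies it.
Countermodel: at the initial state m = 0, p = -10, the precondition holds but the weakest precondition fails.
Answer: invalid


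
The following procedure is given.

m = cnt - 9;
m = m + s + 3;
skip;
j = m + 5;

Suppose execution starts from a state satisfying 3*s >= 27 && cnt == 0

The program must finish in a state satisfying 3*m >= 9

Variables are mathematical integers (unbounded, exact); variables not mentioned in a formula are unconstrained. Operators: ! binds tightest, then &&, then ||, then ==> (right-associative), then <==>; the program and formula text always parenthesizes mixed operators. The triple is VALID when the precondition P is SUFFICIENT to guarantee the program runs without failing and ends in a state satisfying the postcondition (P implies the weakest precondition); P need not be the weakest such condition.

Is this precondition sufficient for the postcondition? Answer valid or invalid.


Working backward. After the program, 3*m >= 9 must hold.
Before j := m + 5: 3*m >= 9
Before skip: 3*m >= 9
Before m := m + s + 3: 3*m + 3*s >= 0
Before m := cnt - 9: 3*cnt + 3*s >= 27
The weakest precondition is 3*cnt + 3*s >= 27.
Check whether 3*s >= 27 && cnt == 0 implies it.
Every state satisfying the precondition satisfies the weakest precondition: the implication holds.
Answer: valid


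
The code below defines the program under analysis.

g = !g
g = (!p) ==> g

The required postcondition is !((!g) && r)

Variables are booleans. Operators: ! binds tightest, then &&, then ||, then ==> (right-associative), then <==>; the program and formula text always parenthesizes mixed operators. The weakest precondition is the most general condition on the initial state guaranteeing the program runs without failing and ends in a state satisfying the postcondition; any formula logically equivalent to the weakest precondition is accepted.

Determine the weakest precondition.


Working backward. After the program, !((!g) && r) must hold.
Before g := (!p) ==> g: !((!((!p) ==> g)) && r)
Before g := !g: !((!((!p) ==> (!g))) && r)
Answer: WP = !((!((!p) ==> (!g))) && r)


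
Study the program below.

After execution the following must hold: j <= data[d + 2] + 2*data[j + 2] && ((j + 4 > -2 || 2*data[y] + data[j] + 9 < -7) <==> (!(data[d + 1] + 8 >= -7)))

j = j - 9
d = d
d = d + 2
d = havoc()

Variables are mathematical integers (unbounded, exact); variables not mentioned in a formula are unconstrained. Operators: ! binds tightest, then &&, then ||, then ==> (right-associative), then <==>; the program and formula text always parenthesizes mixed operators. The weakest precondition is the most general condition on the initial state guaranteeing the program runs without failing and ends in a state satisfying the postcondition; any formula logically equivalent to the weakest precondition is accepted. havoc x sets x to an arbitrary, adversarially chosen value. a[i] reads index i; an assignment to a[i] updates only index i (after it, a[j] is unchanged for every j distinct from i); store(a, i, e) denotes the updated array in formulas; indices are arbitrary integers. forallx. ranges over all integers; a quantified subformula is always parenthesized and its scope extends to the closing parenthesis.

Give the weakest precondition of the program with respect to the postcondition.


Working backward. After the program, the postcondition j <= data[d + 2] + 2*data[j + 2] && ((j + 4 > -2 || 2*data[y] + data[j] + 9 < -7) <==> (!(data[d + 1] + 8 >= -7))) must hold; in canonical form it is j <= data[d + 2] + 2*data[j + 2] && ((j > -6 || data[j] + 2*data[y] < -16) <==> (!(data[d + 1] >= -15))).
Before havoc d: forall d_1. (j <= data[d_1 + 2] + 2*data[j + 2] && ((j > -6 || data[j] + 2*data[y] < -16) <==> (!(data[d_1 + 1] >= -15))))
Before d := d + 2: forall d_1. (j <= data[d_1 + 2] + 2*data[j + 2] && ((j > -6 || data[j] + 2*data[y] < -16) <==> (!(data[d_1 + 1] >= -15))))
Before d := d: forall d_1. (j <= data[d_1 + 2] + 2*data[j + 2] && ((j > -6 || data[j] + 2*data[y] < -16) <==> (!(data[d_1 + 1] >= -15))))
Before j := j - 9: forall d_1. (j <= data[d_1 + 2] + 2*data[j - 7] + 9 && ((j > 3 || data[j - 9] + 2*data[y] < -16) <==> (!(data[d_1 + 1] >= -15))))
Answer: WP = forall d_1. (j <= data[d_1 + 2] + 2*data[j - 7] + 9 && ((j > 3 || data[j - 9] + 2*data[y] < -16) <==> (!(data[d_1 + 1] >= -15))))


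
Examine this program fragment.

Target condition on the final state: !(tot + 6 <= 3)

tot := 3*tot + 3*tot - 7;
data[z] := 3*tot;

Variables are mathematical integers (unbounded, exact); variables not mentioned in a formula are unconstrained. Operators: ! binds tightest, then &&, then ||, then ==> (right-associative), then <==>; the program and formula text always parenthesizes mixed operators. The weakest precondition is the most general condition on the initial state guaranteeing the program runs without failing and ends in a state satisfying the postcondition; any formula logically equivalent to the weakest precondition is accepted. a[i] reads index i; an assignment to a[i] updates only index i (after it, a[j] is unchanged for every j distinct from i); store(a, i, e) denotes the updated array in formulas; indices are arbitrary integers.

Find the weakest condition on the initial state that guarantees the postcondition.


Working backward. After the program, the postcondition !(tot + 6 <= 3) must hold; in canonical form it is !(tot <= -3).
Before data[z] := 3*tot: !(tot <= -3)
Before tot := 3*tot + 3*tot - 7: !(6*tot <= 4)
Answer: WP = !(6*tot <= 4)


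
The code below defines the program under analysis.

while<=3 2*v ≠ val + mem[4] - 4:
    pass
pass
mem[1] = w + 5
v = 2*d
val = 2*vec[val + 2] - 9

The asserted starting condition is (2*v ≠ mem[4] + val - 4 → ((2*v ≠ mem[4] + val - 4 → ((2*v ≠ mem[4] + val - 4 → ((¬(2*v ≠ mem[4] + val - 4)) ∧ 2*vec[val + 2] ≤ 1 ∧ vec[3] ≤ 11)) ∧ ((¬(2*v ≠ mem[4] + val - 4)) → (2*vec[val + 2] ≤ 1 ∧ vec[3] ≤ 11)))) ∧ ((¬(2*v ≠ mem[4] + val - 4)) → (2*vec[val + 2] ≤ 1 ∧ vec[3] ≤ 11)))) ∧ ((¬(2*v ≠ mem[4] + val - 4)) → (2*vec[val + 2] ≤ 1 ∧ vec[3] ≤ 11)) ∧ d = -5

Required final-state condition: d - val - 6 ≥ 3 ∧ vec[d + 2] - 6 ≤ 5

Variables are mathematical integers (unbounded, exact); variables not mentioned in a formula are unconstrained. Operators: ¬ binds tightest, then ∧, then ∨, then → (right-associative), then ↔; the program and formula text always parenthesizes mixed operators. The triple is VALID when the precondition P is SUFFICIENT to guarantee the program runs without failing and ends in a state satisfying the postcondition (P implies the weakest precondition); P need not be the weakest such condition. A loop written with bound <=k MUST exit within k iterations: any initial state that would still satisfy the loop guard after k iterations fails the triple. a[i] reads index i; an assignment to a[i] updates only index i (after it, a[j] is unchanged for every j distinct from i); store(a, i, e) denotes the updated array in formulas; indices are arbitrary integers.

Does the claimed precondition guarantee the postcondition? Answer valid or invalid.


Working backward. After the program, the postcondition d - val - 6 ≥ 3 ∧ vec[d + 2] - 6 ≤ 5 must hold; in canonical form it is d ≥ val + 9 ∧ vec[d + 2] ≤ 11.
Before val := 2*vec[val + 2] - 9: d ≥ 2*vec[val + 2] ∧ vec[d + 2] ≤ 11
Before v := 2*d: d ≥ 2*vec[val + 2] ∧ vec[d + 2] ≤ 11
Before mem[1] := w + 5: d ≥ 2*vec[val + 2] ∧ vec[d + 2] ≤ 11
Before skip: d ≥ 2*vec[val + 2] ∧ vec[d + 2] ≤ 11
Before the loop (bound <=3), unroll the exhaustion recursion (WP_0 = exit-now case; WP_j = one more guarded iteration, up to j = 3):
  WP_0: (¬(2*v ≠ mem[4] + val - 4)) ∧ d ≥ 2*vec[val + 2] ∧ vec[d + 2] ≤ 11
  WP_1: (2*v ≠ mem[4] + val - 4 → ((¬(2*v ≠ mem[4] + val - 4)) ∧ d ≥ 2*vec[val + 2] ∧ vec[d + 2] ≤ 11)) ∧ ((¬(2*v ≠ mem[4] + val - 4)) → (d ≥ 2*vec[val + 2] ∧ vec[d + 2] ≤ 11))
  WP_2: (2*v ≠ mem[4] + val - 4 → ((2*v ≠ mem[4] + val - 4 → ((¬(2*v ≠ mem[4] + val - 4)) ∧ d ≥ 2*vec[val + 2] ∧ vec[d + 2] ≤ 11)) ∧ ((¬(2*v ≠ mem[4] + val - 4)) → (d ≥ 2*vec[val + 2] ∧ vec[d + 2] ≤ 11)))) ∧ ((¬(2*v ≠ mem[4] + val - 4)) → (d ≥ 2*vec[val + 2] ∧ vec[d + 2] ≤ 11))
  WP_3: (2*v ≠ mem[4] + val - 4 → ((2*v ≠ mem[4] + val - 4 → ((2*v ≠ mem[4] + val - 4 → ((¬(2*v ≠ mem[4] + val - 4)) ∧ d ≥ 2*vec[val + 2] ∧ vec[d + 2] ≤ 11)) ∧ ((¬(2*v ≠ mem[4] + val - 4)) → (d ≥ 2*vec[val + 2] ∧ vec[d + 2] ≤ 11)))) ∧ ((¬(2*v ≠ mem[4] + val - 4)) → (d ≥ 2*vec[val + 2] ∧ vec[d + 2] ≤ 11)))) ∧ ((¬(2*v ≠ mem[4] + val - 4)) → (d ≥ 2*vec[val + 2] ∧ vec[d + 2] ≤ 11))
So before the loop: (2*v ≠ mem[4] + val - 4 → ((2*v ≠ mem[4] + val - 4 → ((2*v ≠ mem[4] + val - 4 → ((¬(2*v ≠ mem[4] + val - 4)) ∧ d ≥ 2*vec[val + 2] ∧ vec[d + 2] ≤ 11)) ∧ ((¬(2*v ≠ mem[4] + val - 4)) → (d ≥ 2*vec[val + 2] ∧ vec[d + 2] ≤ 11)))) ∧ ((¬(2*v ≠ mem[4] + val - 4)) → (d ≥ 2*vec[val + 2] ∧ vec[d + 2] ≤ 11)))) ∧ ((¬(2*v ≠ mem[4] + val - 4)) → (d ≥ 2*vec[val + 2] ∧ vec[d + 2] ≤ 11))
The weakest precondition is (2*v ≠ mem[4] + val - 4 → ((2*v ≠ mem[4] + val - 4 → ((2*v ≠ mem[4] + val - 4 → ((¬(2*v ≠ mem[4] + val - 4)) ∧ d ≥ 2*vec[val + 2] ∧ vec[d + 2] ≤ 11)) ∧ ((¬(2*v ≠ mem[4] + val - 4)) → (d ≥ 2*vec[val + 2] ∧ vec[d + 2] ≤ 11)))) ∧ ((¬(2*v ≠ mem[4] + val - 4)) → (d ≥ 2*vec[val + 2] ∧ vec[d + 2] ≤ 11)))) ∧ ((¬(2*v ≠ mem[4] + val - 4)) → (d ≥ 2*vec[val + 2] ∧ vec[d + 2] ≤ 11)).
Check whether (2*v ≠ mem[4] + val - 4 → ((2*v ≠ mem[4] + val - 4 → ((2*v ≠ mem[4] + val - 4 → ((¬(2*v ≠ mem[4] + val - 4)) ∧ 2*vec[val + 2] ≤ 1 ∧ vec[3] ≤ 11)) ∧ ((¬(2*v ≠ mem[4] + val - 4)) → (2*vec[val + 2] ≤ 1 ∧ vec[3] ≤ 11)))) ∧ ((¬(2*v ≠ mem[4] + val - 4)) → (2*vec[val + 2] ≤ 1 ∧ vec[3] ≤ 11)))) ∧ ((¬(2*v ≠ mem[4] + val - 4)) → (2*vec[val + 2] ≤ 1 ∧ vec[3] ≤ 11)) ∧ d = -5 implies it.
Countermodel: at the initial state d = -5, mem = {[-3] = 0, [3] = 0, [4] = 0, [6] = 0, elsewhere 0}, v = 0, val = 4, vec = {[-3] = 12, [3] = -15215, [4] = 0, [6] = 0, elsewhere 0}, the precondition holds but the weakest precondition fails.
Answer: invalid


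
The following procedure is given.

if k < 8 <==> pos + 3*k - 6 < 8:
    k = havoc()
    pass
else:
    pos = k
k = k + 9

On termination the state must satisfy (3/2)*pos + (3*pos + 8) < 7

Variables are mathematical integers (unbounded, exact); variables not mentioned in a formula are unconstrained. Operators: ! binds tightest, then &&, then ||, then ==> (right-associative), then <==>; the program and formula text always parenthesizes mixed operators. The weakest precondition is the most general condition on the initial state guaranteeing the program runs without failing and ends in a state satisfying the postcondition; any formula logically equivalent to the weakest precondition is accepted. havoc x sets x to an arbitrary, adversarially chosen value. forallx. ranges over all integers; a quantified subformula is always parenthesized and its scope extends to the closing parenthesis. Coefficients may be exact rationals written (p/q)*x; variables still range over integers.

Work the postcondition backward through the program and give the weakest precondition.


Working backward. After the program, the postcondition (3/2)*pos + (3*pos + 8) < 7 must hold; in canonical form it is (9/2)*pos < -1.
Before k := k + 9: (9/2)*pos < -1
Then branch requires (9/2)*pos < -1; else branch requires (9/2)*k < -1.
Before the if: ((k < 8 <==> 3*k + pos < 14) ==> (9/2)*pos < -1) && ((!(k < 8 <==> 3*k + pos < 14)) ==> (9/2)*k < -1)
Answer: WP = ((k < 8 <==> 3*k + pos < 14) ==> (9/2)*pos < -1) && ((!(k < 8 <==> 3*k + pos < 14)) ==> (9/2)*k < -1)


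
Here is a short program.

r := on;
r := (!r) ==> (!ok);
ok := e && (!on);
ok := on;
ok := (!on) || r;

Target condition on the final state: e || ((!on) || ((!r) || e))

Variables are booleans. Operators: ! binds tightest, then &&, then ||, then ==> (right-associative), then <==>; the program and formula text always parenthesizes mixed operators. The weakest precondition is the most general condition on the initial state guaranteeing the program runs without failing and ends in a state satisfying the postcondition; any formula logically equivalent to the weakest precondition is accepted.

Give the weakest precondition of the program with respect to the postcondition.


Working backward. After the program, the postcondition e || ((!on) || ((!r) || e)) must hold; in canonical form it is e || (!on) || (!r).
Before ok := (!on) || r: e || (!on) || (!r)
Before ok := on: e || (!on) || (!r)
Before ok := e && (!on): e || (!on) || (!r)
Before r := (!r) ==> (!ok): e || (!on) || (!((!r) ==> (!ok)))
Before r := on: e || (!on) || (!((!on) ==> (!ok)))
Answer: WP = e || (!on) || (!((!on) ==> (!ok)))


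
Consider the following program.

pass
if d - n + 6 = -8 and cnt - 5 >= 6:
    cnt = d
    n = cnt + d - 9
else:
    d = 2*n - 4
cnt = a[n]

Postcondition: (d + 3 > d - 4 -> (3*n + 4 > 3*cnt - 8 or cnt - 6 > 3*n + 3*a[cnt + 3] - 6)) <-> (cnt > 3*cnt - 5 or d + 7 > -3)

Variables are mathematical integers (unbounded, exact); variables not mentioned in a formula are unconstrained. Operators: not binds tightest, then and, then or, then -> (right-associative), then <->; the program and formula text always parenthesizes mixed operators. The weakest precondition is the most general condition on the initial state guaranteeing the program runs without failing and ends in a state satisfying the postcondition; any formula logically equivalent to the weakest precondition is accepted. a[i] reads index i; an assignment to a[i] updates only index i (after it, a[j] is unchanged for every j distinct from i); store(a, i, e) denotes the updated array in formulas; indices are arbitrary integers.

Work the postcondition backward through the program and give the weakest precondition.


Working backward. After the program, the postcondition (d + 3 > d - 4 -> (3*n + 4 > 3*cnt - 8 or cnt - 6 > 3*n + 3*a[cnt + 3] - 6)) <-> (cnt > 3*cnt - 5 or d + 7 > -3) must hold; in canonical form it is (3*n > 3*cnt - 12 or cnt > 3*a[cnt + 3] + 3*n) <-> (2*cnt < 5 or d > -10).
Before cnt := a[n]: (3*n > 3*a[n] - 12 or a[n] > 3*a[a[n] + 3] + 3*n) <-> (2*a[n] < 5 or d > -10)
Then branch requires (6*d > 3*a[2*d - 9] + 15 or a[2*d - 9] > 3*a[a[2*d - 9] + 3] + 6*d - 27) <-> (2*a[2*d - 9] < 5 or d > -10); else branch requires (3*n > 3*a[n] - 12 or a[n] > 3*a[a[n] + 3] + 3*n) <-> (2*a[n] < 5 or 2*n > -6).
Before the if: ((d = n - 14 and cnt >= 11) -> ((6*d > 3*a[2*d - 9] + 15 or a[2*d - 9] > 3*a[a[2*d - 9] + 3] + 6*d - 27) <-> (2*a[2*d - 9] < 5 or d > -10))) and ((not (d = n - 14 and cnt >= 11)) -> ((3*n > 3*a[n] - 12 or a[n] > 3*a[a[n] + 3] + 3*n) <-> (2*a[n] < 5 or 2*n > -6)))
Before skip: ((d = n - 14 and cnt >= 11) -> ((6*d > 3*a[2*d - 9] + 15 or a[2*d - 9] > 3*a[a[2*d - 9] + 3] + 6*d - 27) <-> (2*a[2*d - 9] < 5 or d > -10))) and ((not (d = n - 14 and cnt >= 11)) -> ((3*n > 3*a[n] - 12 or a[n] > 3*a[a[n] + 3] + 3*n) <-> (2*a[n] < 5 or 2*n > -6)))
Answer: WP = ((d = n - 14 and cnt >= 11) -> ((6*d > 3*a[2*d - 9] + 15 or a[2*d - 9] > 3*a[a[2*d - 9] + 3] + 6*d - 27) <-> (2*a[2*d - 9] < 5 or d > -10))) and ((not (d = n - 14 and cnt >= 11)) -> ((3*n > 3*a[n] - 12 or a[n] > 3*a[a[n] + 3] + 3*n) <-> (2*a[n] < 5 or 2*n > -6)))


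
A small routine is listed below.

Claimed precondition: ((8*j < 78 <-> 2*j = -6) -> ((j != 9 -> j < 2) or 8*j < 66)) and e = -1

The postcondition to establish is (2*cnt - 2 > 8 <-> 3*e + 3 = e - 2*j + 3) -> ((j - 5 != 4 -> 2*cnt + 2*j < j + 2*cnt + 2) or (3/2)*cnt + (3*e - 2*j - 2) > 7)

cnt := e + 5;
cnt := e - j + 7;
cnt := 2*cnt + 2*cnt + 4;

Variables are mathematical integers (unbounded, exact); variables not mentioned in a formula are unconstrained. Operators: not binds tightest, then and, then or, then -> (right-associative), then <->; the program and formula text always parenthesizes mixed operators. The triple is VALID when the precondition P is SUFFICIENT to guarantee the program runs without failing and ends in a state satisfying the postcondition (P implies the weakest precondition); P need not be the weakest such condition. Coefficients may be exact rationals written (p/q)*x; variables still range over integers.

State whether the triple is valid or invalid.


Working backward. After the program, the postcondition (2*cnt - 2 > 8 <-> 3*e + 3 = e - 2*j + 3) -> ((j - 5 != 4 -> 2*cnt + 2*j < j + 2*cnt + 2) or (3/2)*cnt + (3*e - 2*j - 2) > 7) must hold; in canonical form it is (2*cnt > 10 <-> 2*e + 2*j = 0) -> ((j != 9 -> j < 2) or (3/2)*cnt + 3*e > 2*j + 9).
Before cnt := 2*cnt + 2*cnt + 4: (8*cnt > 2 <-> 2*e + 2*j = 0) -> ((j != 9 -> j < 2) or 6*cnt + 3*e > 2*j + 3)
Before cnt := e - j + 7: (8*e > 8*j - 54 <-> 2*e + 2*j = 0) -> ((j != 9 -> j < 2) or 9*e > 8*j - 39)
Before cnt := e + 5: (8*e > 8*j - 54 <-> 2*e + 2*j = 0) -> ((j != 9 -> j < 2) or 9*e > 8*j - 39)
The weakest precondition is (8*e > 8*j - 54 <-> 2*e + 2*j = 0) -> ((j != 9 -> j < 2) or 9*e > 8*j - 39).
Check whether ((8*j < 78 <-> 2*j = -6) -> ((j != 9 -> j < 2) or 8*j < 66)) and e = -1 implies it.
Countermodel: at the initial state e = -1, j = 6, the precondition holds but the weakest precondition fails.
Answer: invalid


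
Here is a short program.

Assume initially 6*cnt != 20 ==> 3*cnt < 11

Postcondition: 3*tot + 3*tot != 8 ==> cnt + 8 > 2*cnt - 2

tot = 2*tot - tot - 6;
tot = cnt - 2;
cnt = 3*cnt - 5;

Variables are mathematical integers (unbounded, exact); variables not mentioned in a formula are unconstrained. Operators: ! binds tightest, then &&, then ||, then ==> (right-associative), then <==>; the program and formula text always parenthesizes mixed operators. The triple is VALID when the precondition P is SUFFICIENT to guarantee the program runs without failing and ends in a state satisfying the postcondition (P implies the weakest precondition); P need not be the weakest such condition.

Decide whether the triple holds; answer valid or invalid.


Working backward. After the program, the postcondition 3*tot + 3*tot != 8 ==> cnt + 8 > 2*cnt - 2 must hold; in canonical form it is 6*tot != 8 ==> cnt < 10.
Before cnt := 3*cnt - 5: 6*tot != 8 ==> 3*cnt < 15
Before tot := cnt - 2: 6*cnt != 20 ==> 3*cnt < 15
Before tot := 2*tot - tot - 6: 6*cnt != 20 ==> 3*cnt < 15
The weakest precondition is 6*cnt != 20 ==> 3*cnt < 15.
Check whether 6*cnt != 20 ==> 3*cnt < 11 implies it.
Every state satisfying the precondition satisfies the weakest precondition: the implication holds.
Answer: valid


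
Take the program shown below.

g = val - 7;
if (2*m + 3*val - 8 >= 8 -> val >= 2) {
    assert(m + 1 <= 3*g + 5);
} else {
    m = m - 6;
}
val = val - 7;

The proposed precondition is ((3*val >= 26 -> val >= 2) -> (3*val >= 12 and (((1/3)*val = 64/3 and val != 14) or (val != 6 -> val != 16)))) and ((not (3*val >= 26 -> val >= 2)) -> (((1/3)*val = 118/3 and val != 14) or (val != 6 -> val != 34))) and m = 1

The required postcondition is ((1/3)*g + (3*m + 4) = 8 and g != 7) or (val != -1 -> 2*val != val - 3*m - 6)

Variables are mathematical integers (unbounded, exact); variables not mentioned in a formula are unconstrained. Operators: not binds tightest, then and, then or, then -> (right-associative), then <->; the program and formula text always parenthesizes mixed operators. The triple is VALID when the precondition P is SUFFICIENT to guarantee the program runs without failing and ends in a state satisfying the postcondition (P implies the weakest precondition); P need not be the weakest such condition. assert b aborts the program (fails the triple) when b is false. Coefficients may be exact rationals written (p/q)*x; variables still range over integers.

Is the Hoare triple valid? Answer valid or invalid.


Working backward. After the program, the postcondition ((1/3)*g + (3*m + 4) = 8 and g != 7) or (val != -1 -> 2*val != val - 3*m - 6) must hold; in canonical form it is ((1/3)*g + 3*m = 4 and g != 7) or (val != -1 -> 3*m + val != -6).
Before val := val - 7: ((1/3)*g + 3*m = 4 and g != 7) or (val != 6 -> 3*m + val != 1)
Then branch requires m <= 3*g + 4 and (((1/3)*g + 3*m = 4 and g != 7) or (val != 6 -> 3*m + val != 1)); else branch requires ((1/3)*g + 3*m = 22 and g != 7) or (val != 6 -> 3*m + val != 19).
Before the if: ((2*m + 3*val >= 16 -> val >= 2) -> (m <= 3*g + 4 and (((1/3)*g + 3*m = 4 and g != 7) or (val != 6 -> 3*m + val != 1)))) and ((not (2*m + 3*val >= 16 -> val >= 2)) -> (((1/3)*g + 3*m = 22 and g != 7) or (val != 6 -> 3*m + val != 19)))
Before g := val - 7: ((2*m + 3*val >= 16 -> val >= 2) -> (m <= 3*val - 17 and ((3*m + (1/3)*val = 19/3 and val != 14) or (val != 6 -> 3*m + val != 1)))) and ((not (2*m + 3*val >= 16 -> val >= 2)) -> ((3*m + (1/3)*val = 73/3 and val != 14) or (val != 6 -> 3*m + val != 19)))
The weakest precondition is ((2*m + 3*val >= 16 -> val >= 2) -> (m <= 3*val - 17 and ((3*m + (1/3)*val = 19/3 and val != 14) or (val != 6 -> 3*m + val != 1)))) and ((not (2*m + 3*val >= 16 -> val >= 2)) -> ((3*m + (1/3)*val = 73/3 and val != 14) or (val != 6 -> 3*m + val != 19))).
Check whether ((3*val >= 26 -> val >= 2) -> (3*val >= 12 and (((1/3)*val = 64/3 and val != 14) or (val != 6 -> val != 16)))) and ((not (3*val >= 26 -> val >= 2)) -> (((1/3)*val = 118/3 and val != 14) or (val != 6 -> val != 34))) and m = 1 implies it.
Countermodel: at the initial state m = 1, val = 4, the precondition holds but the weakest precondition fails.
Answer: invalid


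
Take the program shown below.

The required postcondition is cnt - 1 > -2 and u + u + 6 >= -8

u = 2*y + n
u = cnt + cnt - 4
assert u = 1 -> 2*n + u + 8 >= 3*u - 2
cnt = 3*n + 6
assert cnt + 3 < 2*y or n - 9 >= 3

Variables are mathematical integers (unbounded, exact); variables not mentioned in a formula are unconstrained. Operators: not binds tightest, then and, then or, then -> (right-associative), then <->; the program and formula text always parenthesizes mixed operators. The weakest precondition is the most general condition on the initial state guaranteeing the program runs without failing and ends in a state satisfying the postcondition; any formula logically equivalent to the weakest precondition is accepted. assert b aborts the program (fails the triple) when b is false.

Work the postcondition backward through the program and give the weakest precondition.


Working backward. After the program, the postcondition cnt - 1 > -2 and u + u + 6 >= -8 must hold; in canonical form it is cnt > -1 and 2*u >= -14.
Before assert cnt + 3 < 2*y or n - 9 >= 3: (cnt < 2*y - 3 or n >= 12) and cnt > -1 and 2*u >= -14
Before cnt := 3*n + 6: (3*n < 2*y - 9 or n >= 12) and 3*n > -7 and 2*u >= -14
Before assert u = 1 -> 2*n + u + 8 >= 3*u - 2: (u = 1 -> 2*n >= 2*u - 10) and (3*n < 2*y - 9 or n >= 12) and 3*n > -7 and 2*u >= -14
Before u := cnt + cnt - 4: (2*cnt = 5 -> 2*n >= 4*cnt - 18) and (3*n < 2*y - 9 or n >= 12) and 3*n > -7 and 4*cnt >= -6
Before u := 2*y + n: (2*cnt = 5 -> 2*n >= 4*cnt - 18) and (3*n < 2*y - 9 or n >= 12) and 3*n > -7 and 4*cnt >= -6
Answer: WP = (2*cnt = 5 -> 2*n >= 4*cnt - 18) and (3*n < 2*y - 9 or n >= 12) and 3*n > -7 and 4*cnt >= -6


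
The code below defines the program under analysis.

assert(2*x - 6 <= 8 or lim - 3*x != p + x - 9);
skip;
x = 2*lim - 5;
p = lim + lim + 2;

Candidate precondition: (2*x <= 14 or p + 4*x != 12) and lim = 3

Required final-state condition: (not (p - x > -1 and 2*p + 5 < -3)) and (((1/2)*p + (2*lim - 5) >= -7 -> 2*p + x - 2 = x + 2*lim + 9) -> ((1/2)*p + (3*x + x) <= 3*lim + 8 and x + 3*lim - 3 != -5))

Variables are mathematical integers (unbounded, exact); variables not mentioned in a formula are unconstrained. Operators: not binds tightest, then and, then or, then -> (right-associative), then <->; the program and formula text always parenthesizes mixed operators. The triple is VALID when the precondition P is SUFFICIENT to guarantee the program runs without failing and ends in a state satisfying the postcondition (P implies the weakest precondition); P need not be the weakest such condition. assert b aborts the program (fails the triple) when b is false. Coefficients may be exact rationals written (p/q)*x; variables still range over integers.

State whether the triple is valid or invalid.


Working backward. After the program, the postcondition (not (p - x > -1 and 2*p + 5 < -3)) and (((1/2)*p + (2*lim - 5) >= -7 -> 2*p + x - 2 = x + 2*lim + 9) -> ((1/2)*p + (3*x + x) <= 3*lim + 8 and x + 3*lim - 3 != -5)) must hold; in canonical form it is (not (p > x - 1 and 2*p < -8)) and ((2*lim + (1/2)*p >= -2 -> 2*p = 2*lim + 11) -> ((1/2)*p + 4*x <= 3*lim + 8 and 3*lim + x != -2)).
Before p := lim + lim + 2: (not (2*lim > x - 3 and 4*lim < -12)) and ((3*lim >= -3 -> 2*lim = 7) -> (4*x <= 2*lim + 7 and 3*lim + x != -2))
Before x := 2*lim - 5: (not (4*lim < -12)) and ((3*lim >= -3 -> 2*lim = 7) -> (6*lim <= 27 and 5*lim != 3))
Before skip: (not (4*lim < -12)) and ((3*lim >= -3 -> 2*lim = 7) -> (6*lim <= 27 and 5*lim != 3))
Before assert 2*x - 6 <= 8 or lim - 3*x != p + x - 9: (2*x <= 14 or lim != p + 4*x - 9) and (not (4*lim < -12)) and ((3*lim >= -3 -> 2*lim = 7) -> (6*lim <= 27 and 5*lim != 3))
The weakest precondition is (2*x <= 14 or lim != p + 4*x - 9) and (not (4*lim < -12)) and ((3*lim >= -3 -> 2*lim = 7) -> (6*lim <= 27 and 5*lim != 3)).
Check whether (2*x <= 14 or p + 4*x != 12) and lim = 3 implies it.
Every state satisfying the precondition satisfies the weakest precondition: the implication holds.
Answer: valid


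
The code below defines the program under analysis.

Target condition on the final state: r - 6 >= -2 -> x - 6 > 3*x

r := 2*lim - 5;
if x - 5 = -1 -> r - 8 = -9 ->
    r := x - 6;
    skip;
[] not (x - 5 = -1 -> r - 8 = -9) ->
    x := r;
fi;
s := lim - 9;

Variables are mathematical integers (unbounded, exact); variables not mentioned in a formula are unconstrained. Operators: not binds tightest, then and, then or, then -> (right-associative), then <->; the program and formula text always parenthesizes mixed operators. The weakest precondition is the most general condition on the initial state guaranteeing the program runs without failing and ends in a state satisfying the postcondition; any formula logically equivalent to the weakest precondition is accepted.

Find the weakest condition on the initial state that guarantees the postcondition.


Working backward. After the program, the postcondition r - 6 >= -2 -> x - 6 > 3*x must hold; in canonical form it is r >= 4 -> 2*x < -6.
Before s := lim - 9: r >= 4 -> 2*x < -6
Then branch requires x >= 10 -> 2*x < -6; else branch requires r >= 4 -> 2*r < -6.
Before the if: ((x = 4 -> r = -1) -> (x >= 10 -> 2*x < -6)) and ((not (x = 4 -> r = -1)) -> (r >= 4 -> 2*r < -6))
Before r := 2*lim - 5: ((x = 4 -> 2*lim = 4) -> (x >= 10 -> 2*x < -6)) and ((not (x = 4 -> 2*lim = 4)) -> (2*lim >= 9 -> 4*lim < 4))
Answer: WP = ((x = 4 -> 2*lim = 4) -> (x >= 10 -> 2*x < -6)) and ((not (x = 4 -> 2*lim = 4)) -> (2*lim >= 9 -> 4*lim < 4))


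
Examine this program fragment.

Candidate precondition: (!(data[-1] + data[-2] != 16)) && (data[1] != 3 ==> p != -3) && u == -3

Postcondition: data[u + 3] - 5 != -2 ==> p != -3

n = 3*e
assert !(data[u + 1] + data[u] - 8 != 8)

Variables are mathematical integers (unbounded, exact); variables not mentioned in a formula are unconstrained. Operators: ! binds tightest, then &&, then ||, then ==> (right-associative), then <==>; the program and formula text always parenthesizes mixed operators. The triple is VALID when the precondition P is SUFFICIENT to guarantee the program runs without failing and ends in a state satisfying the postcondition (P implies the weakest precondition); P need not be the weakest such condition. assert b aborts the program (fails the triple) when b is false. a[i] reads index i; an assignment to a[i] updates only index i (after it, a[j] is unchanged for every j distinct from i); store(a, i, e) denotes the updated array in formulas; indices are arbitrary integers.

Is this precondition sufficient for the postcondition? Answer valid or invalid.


Working backward. After the program, the postcondition data[u + 3] - 5 != -2 ==> p != -3 must hold; in canonical form it is data[u + 3] != 3 ==> p != -3.
Before assert !(data[u + 1] + data[u] - 8 != 8): (!(data[u + 1] + data[u] != 16)) && (data[u + 3] != 3 ==> p != -3)
Before n := 3*e: (!(data[u + 1] + data[u] != 16)) && (data[u + 3] != 3 ==> p != -3)
The weakest precondition is (!(data[u + 1] + data[u] != 16)) && (data[u + 3] != 3 ==> p != -3).
Check whether (!(data[-1] + data[-2] != 16)) && (data[1] != 3 ==> p != -3) && u == -3 implies it.
Countermodel: at the initial state data = {[-3] = -7040, [-2] = -15215, [-1] = 15231, [0] = 2, [1] = 3, elsewhere 15231}, p = -3, u = -3, the precondition holds but the weakest precondition fails.
Answer: invalid


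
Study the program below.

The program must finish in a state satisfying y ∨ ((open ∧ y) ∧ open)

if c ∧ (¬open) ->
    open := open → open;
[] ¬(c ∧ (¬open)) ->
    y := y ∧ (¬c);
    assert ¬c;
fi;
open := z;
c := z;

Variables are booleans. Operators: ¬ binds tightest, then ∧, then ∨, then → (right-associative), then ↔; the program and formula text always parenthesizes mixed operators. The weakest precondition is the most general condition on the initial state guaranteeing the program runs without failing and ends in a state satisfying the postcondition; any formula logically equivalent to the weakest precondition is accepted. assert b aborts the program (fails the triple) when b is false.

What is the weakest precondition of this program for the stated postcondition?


Working backward. After the program, the postcondition y ∨ ((open ∧ y) ∧ open) must hold; in canonical form it is y ∨ (open ∧ y).
Before c := z: y ∨ (open ∧ y)
Before open := z: y ∨ (z ∧ y)
Then branch requires y ∨ (z ∧ y); else branch requires (¬c) ∧ ((y ∧ (¬c)) ∨ (z ∧ y ∧ (¬c))).
Before the if: ((c ∧ (¬open)) → (y ∨ (z ∧ y))) ∧ ((¬(c ∧ (¬open))) → ((¬c) ∧ ((y ∧ (¬c)) ∨ (z ∧ y ∧ (¬c)))))
Answer: WP = ((c ∧ (¬open)) → (y ∨ (z ∧ y))) ∧ ((¬(c ∧ (¬open))) → ((¬c) ∧ ((y ∧ (¬c)) ∨ (z ∧ y ∧ (¬c)))))


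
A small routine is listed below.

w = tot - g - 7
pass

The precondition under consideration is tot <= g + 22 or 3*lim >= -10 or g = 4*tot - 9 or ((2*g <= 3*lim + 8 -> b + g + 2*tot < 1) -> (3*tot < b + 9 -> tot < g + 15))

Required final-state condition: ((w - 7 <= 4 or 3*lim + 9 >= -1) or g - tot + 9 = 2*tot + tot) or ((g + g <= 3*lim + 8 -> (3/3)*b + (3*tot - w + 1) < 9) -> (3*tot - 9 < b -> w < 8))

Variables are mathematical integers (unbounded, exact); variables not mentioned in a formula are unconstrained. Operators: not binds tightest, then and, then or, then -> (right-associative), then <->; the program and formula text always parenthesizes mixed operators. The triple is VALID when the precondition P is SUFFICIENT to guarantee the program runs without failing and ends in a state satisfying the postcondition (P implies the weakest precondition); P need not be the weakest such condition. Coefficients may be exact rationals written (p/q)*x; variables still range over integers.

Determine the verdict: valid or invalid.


Working backward. After the program, the postcondition ((w - 7 <= 4 or 3*lim + 9 >= -1) or g - tot + 9 = 2*tot + tot) or ((g + g <= 3*lim + 8 -> (3/3)*b + (3*tot - w + 1) < 9) -> (3*tot - 9 < b -> w < 8)) must hold; in canonical form it is w <= 11 or 3*lim >= -10 or g = 4*tot - 9 or ((2*g <= 3*lim + 8 -> b + 3*tot < w + 8) -> (3*tot < b + 9 -> w < 8)).
Before skip: w <= 11 or 3*lim >= -10 or g = 4*tot - 9 or ((2*g <= 3*lim + 8 -> b + 3*tot < w + 8) -> (3*tot < b + 9 -> w < 8))
Before w := tot - g - 7: tot <= g + 18 or 3*lim >= -10 or g = 4*tot - 9 or ((2*g <= 3*lim + 8 -> b + g + 2*tot < 1) -> (3*tot < b + 9 -> tot < g + 15))
The weakest precondition is tot <= g + 18 or 3*lim >= -10 or g = 4*tot - 9 or ((2*g <= 3*lim + 8 -> b + g + 2*tot < 1) -> (3*tot < b + 9 -> tot < g + 15)).
Check whether tot <= g + 22 or 3*lim >= -10 or g = 4*tot - 9 or ((2*g <= 3*lim + 8 -> b + g + 2*tot < 1) -> (3*tot < b + 9 -> tot < g + 15)) implies it.
Countermodel: at the initial state b = 0, g = -19, lim = -16, tot = 0, the precondition holds but the weakest precondition fails.
Answer: invalid


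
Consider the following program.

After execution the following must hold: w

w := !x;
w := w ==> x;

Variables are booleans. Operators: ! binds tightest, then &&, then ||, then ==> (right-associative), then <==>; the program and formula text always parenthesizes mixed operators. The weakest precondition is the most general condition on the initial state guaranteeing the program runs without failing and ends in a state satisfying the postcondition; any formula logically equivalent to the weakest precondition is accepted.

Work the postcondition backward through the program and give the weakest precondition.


Working backward. After the program, w must hold.
Before w := w ==> x: w ==> x
Before w := !x: (!x) ==> x
Answer: WP = (!x) ==> x


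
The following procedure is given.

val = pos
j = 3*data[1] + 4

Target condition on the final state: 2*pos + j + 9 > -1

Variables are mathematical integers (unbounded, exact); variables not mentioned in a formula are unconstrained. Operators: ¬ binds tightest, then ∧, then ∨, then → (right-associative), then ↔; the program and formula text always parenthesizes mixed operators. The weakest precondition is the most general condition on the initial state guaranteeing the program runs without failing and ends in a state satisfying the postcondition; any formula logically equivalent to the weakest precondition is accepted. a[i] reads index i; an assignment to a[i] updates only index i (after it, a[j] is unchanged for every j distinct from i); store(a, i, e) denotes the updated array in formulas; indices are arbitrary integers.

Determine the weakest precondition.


Working backward. After the program, the postcondition 2*pos + j + 9 > -1 must hold; in canonical form it is j + 2*pos > -10.
Before j := 3*data[1] + 4: 3*data[1] + 2*pos > -14
Before val := pos: 3*data[1] + 2*pos > -14
Answer: WP = 3*data[1] + 2*pos > -14


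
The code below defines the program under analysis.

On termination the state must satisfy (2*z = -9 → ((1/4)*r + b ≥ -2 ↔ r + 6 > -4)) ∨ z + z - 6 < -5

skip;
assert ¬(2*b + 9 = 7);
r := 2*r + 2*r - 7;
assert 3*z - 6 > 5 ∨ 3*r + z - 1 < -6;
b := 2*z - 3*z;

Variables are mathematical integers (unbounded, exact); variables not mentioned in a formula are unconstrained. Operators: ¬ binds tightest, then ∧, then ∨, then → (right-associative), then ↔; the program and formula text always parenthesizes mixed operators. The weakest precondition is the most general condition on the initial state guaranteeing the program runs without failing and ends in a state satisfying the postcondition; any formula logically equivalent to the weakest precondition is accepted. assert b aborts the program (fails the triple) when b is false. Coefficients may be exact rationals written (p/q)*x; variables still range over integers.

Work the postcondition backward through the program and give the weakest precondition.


Working backward. After the program, the postcondition (2*z = -9 → ((1/4)*r + b ≥ -2 ↔ r + 6 > -4)) ∨ z + z - 6 < -5 must hold; in canonical form it is (2*z = -9 → (b + (1/4)*r ≥ -2 ↔ r > -10)) ∨ 2*z < 1.
Before b := 2*z - 3*z: (2*z = -9 → ((1/4)*r ≥ z - 2 ↔ r > -10)) ∨ 2*z < 1
Before assert 3*z - 6 > 5 ∨ 3*r + z - 1 < -6: (3*z > 11 ∨ 3*r + z < -5) ∧ ((2*z = -9 → ((1/4)*r ≥ z - 2 ↔ r > -10)) ∨ 2*z < 1)
Before r := 2*r + 2*r - 7: (3*z > 11 ∨ 12*r + z < 16) ∧ ((2*z = -9 → (r ≥ z - 1/4 ↔ 4*r > -3)) ∨ 2*z < 1)
Before assert ¬(2*b + 9 = 7): (¬(2*b = -2)) ∧ (3*z > 11 ∨ 12*r + z < 16) ∧ ((2*z = -9 → (r ≥ z - 1/4 ↔ 4*r > -3)) ∨ 2*z < 1)
Before skip: (¬(2*b = -2)) ∧ (3*z > 11 ∨ 12*r + z < 16) ∧ ((2*z = -9 → (r ≥ z - 1/4 ↔ 4*r > -3)) ∨ 2*z < 1)
Answer: WP = (¬(2*b = -2)) ∧ (3*z > 11 ∨ 12*r + z < 16) ∧ ((2*z = -9 → (r ≥ z - 1/4 ↔ 4*r > -3)) ∨ 2*z < 1)


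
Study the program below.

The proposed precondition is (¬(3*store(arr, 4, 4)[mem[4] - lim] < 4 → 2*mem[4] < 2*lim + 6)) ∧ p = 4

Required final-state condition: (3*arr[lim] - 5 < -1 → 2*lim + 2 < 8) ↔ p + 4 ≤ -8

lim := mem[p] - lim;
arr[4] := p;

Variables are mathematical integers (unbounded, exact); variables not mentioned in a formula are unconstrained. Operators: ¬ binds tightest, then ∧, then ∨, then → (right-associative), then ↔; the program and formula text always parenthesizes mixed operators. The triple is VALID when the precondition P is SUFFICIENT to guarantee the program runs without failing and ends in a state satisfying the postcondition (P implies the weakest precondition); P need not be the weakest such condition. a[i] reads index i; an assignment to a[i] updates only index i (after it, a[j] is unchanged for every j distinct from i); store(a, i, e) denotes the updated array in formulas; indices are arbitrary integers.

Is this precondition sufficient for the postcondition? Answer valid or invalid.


Working backward. After the program, the postcondition (3*arr[lim] - 5 < -1 → 2*lim + 2 < 8) ↔ p + 4 ≤ -8 must hold; in canonical form it is (3*arr[lim] < 4 → 2*lim < 6) ↔ p ≤ -12.
Before arr[4] := p: (3*store(arr, 4, p)[lim] < 4 → 2*lim < 6) ↔ p ≤ -12
Before lim := mem[p] - lim: (3*store(arr, 4, p)[mem[p] - lim] < 4 → 2*mem[p] < 2*lim + 6) ↔ p ≤ -12
The weakest precondition is (3*store(arr, 4, p)[mem[p] - lim] < 4 → 2*mem[p] < 2*lim + 6) ↔ p ≤ -12.
Check whether (¬(3*store(arr, 4, 4)[mem[4] - lim] < 4 → 2*mem[4] < 2*lim + 6)) ∧ p = 4 implies it.
Every state satisfying the precondition satisfies the weakest precondition: the implication holds.
Answer: valid


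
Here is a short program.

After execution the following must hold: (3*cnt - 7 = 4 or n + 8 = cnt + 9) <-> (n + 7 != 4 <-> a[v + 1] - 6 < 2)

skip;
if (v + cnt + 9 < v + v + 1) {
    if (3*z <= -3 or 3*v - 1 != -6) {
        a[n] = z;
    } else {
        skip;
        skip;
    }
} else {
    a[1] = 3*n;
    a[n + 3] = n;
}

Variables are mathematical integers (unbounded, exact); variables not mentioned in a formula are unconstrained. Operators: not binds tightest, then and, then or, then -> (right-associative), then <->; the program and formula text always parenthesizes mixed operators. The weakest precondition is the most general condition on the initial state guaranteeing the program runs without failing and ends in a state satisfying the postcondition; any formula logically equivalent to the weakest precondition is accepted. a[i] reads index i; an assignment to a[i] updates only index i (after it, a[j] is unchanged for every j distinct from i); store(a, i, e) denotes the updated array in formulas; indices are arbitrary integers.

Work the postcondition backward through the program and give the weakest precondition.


Working backward. After the program, the postcondition (3*cnt - 7 = 4 or n + 8 = cnt + 9) <-> (n + 7 != 4 <-> a[v + 1] - 6 < 2) must hold; in canonical form it is (3*cnt = 11 or n = cnt + 1) <-> (n != -3 <-> a[v + 1] < 8).
Then branch requires ((3*z <= -3 or 3*v != -5) -> ((3*cnt = 11 or n = cnt + 1) <-> (n != -3 <-> store(a, n, z)[v + 1] < 8))) and ((not (3*z <= -3 or 3*v != -5)) -> ((3*cnt = 11 or n = cnt + 1) <-> (n != -3 <-> a[v + 1] < 8))); else branch requires (3*cnt = 11 or n = cnt + 1) <-> (n != -3 <-> store(store(a, 1, 3*n), n + 3, n)[v + 1] < 8).
Before the if: (cnt < v - 8 -> (((3*z <= -3 or 3*v != -5) -> ((3*cnt = 11 or n = cnt + 1) <-> (n != -3 <-> store(a, n, z)[v + 1] < 8))) and ((not (3*z <= -3 or 3*v != -5)) -> ((3*cnt = 11 or n = cnt + 1) <-> (n != -3 <-> a[v + 1] < 8))))) and ((not (cnt < v - 8)) -> ((3*cnt = 11 or n = cnt + 1) <-> (n != -3 <-> store(store(a, 1, 3*n), n + 3, n)[v + 1] < 8)))
Before skip: (cnt < v - 8 -> (((3*z <= -3 or 3*v != -5) -> ((3*cnt = 11 or n = cnt + 1) <-> (n != -3 <-> store(a, n, z)[v + 1] < 8))) and ((not (3*z <= -3 or 3*v != -5)) -> ((3*cnt = 11 or n = cnt + 1) <-> (n != -3 <-> a[v + 1] < 8))))) and ((not (cnt < v - 8)) -> ((3*cnt = 11 or n = cnt + 1) <-> (n != -3 <-> store(store(a, 1, 3*n), n + 3, n)[v + 1] < 8)))
Answer: WP = (cnt < v - 8 -> (((3*z <= -3 or 3*v != -5) -> ((3*cnt = 11 or n = cnt + 1) <-> (n != -3 <-> store(a, n, z)[v + 1] < 8))) and ((not (3*z <= -3 or 3*v != -5)) -> ((3*cnt = 11 or n = cnt + 1) <-> (n != -3 <-> a[v + 1] < 8))))) and ((not (cnt < v - 8)) -> ((3*cnt = 11 or n = cnt + 1) <-> (n != -3 <-> store(store(a, 1, 3*n), n + 3, n)[v + 1] < 8)))
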